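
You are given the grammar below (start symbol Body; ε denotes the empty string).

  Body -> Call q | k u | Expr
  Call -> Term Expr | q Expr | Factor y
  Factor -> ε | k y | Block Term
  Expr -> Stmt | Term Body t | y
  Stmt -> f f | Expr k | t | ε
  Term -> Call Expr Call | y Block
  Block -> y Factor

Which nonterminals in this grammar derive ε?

Directly nullable (have an ε-production): Factor, Stmt.
Body -> Expr with every symbol nullable, so Body is nullable.
Expr -> Stmt with every symbol nullable, so Expr is nullable.
No other nonterminal has a production whose RHS symbols are all nullable.

{ Body, Expr, Factor, Stmt }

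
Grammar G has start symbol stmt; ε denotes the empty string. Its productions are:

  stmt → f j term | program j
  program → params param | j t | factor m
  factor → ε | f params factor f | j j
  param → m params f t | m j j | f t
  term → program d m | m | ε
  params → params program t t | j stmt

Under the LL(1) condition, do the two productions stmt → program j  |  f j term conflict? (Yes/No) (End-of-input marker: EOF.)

Yes

FIRST(program j) = { f, j, m } and FIRST(f j term) = { f }.
Both contain f, so the two alternatives are not disjoint — LL(1) conflict.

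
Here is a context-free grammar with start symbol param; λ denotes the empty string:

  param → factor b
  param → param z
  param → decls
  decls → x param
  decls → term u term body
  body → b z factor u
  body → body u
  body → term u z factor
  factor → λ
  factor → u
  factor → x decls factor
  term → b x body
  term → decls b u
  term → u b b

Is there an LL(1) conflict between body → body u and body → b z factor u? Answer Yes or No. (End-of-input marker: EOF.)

FIRST(body u) = { b, u, x } and FIRST(b z factor u) = { b }.
Both contain b, so the two alternatives are not disjoint — LL(1) conflict.

Yes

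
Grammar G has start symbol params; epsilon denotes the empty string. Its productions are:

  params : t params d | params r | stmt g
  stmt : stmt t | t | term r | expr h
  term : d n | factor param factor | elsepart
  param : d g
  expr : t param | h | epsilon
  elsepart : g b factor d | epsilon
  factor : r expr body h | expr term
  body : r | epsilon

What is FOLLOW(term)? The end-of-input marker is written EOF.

{ d, r }

In stmt : term r: add FIRST(r) = { r }.
In factor : expr term: term is at the end, add FOLLOW(factor) = { d, r }.
Union: FOLLOW(term) = { d, r }.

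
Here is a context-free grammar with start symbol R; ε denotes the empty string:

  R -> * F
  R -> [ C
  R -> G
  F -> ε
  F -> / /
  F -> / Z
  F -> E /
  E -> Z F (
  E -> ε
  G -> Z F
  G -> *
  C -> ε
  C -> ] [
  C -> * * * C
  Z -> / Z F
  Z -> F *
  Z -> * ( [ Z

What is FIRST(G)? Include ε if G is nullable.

{ *, / }

From G -> Z F: add FIRST(Z) = { *, / }.
G -> * contributes {*}.
Union: FIRST(G) = { *, / }.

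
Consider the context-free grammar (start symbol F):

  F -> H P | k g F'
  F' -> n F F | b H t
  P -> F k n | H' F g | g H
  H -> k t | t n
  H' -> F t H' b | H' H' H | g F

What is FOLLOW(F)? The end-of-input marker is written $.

F is the start symbol, so $ ∈ FOLLOW(F).
In F' -> n F F: add FIRST(F) = { k, t }.
In F' -> n F F: F is at the end, add FOLLOW(F') = { $, b, g, k, t }.
In P -> F k n: add FIRST(k n) = { k }.
In P -> H' F g: add FIRST(g) = { g }.
In H' -> F t H' b: add FIRST(t H' b) = { t }.
In H' -> g F: F is at the end, add FOLLOW(H') = { b, g, k, t }.
Union: FOLLOW(F) = { $, b, g, k, t }.

{ $, b, g, k, t }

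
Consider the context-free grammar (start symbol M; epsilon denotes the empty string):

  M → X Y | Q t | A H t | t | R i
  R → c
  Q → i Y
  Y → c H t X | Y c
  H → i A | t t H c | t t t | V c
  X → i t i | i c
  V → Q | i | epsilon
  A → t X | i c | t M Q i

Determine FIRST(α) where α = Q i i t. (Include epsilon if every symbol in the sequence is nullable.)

{ i }

Add FIRST(Q) = { i }; Q is not nullable, stop.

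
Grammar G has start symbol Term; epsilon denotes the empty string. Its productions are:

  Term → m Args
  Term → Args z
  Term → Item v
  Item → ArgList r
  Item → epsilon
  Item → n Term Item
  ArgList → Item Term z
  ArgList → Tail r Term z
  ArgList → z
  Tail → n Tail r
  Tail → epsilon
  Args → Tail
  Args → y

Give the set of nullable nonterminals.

{ Args, Item, Tail }

Directly nullable (have an epsilon-production): Item, Tail.
Args → Tail with every symbol nullable, so Args is nullable.
No other nonterminal has a production whose RHS symbols are all nullable.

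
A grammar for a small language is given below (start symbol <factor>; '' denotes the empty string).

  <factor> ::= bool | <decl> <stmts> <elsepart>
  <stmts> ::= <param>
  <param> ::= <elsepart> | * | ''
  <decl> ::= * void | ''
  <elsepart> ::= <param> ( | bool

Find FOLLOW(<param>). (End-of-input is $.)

{ (, *, bool }

In <stmts> ::= <param>: <param> is at the end, add FOLLOW(<stmts>) = { (, *, bool }.
In <elsepart> ::= <param> (: add FIRST(() = { ( }.
Union: FOLLOW(<param>) = { (, *, bool }.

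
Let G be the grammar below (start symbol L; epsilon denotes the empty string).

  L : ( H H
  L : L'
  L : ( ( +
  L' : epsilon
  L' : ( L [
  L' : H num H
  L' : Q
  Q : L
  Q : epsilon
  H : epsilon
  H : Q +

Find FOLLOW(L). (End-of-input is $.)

L is the start symbol, so $ ∈ FOLLOW(L).
In L' : ( L [: add FIRST([) = { [ }.
In Q : L: L is at the end, add FOLLOW(Q) = { $, +, [ }.
Union: FOLLOW(L) = { $, +, [ }.

{ $, +, [ }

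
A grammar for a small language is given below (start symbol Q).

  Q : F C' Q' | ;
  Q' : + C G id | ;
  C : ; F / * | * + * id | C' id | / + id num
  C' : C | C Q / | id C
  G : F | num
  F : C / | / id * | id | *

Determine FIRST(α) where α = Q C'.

Add FIRST(Q) = { *, /, ;, id }; Q is not nullable, stop.

{ *, /, ;, id }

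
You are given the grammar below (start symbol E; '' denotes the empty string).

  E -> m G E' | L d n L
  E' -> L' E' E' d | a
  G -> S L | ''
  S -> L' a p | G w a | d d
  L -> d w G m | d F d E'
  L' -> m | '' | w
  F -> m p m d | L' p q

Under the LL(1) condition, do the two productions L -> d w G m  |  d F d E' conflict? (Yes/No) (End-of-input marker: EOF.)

FIRST(d w G m) = { d } and FIRST(d F d E') = { d }.
Both contain d, so the two alternatives are not disjoint — LL(1) conflict.

Yes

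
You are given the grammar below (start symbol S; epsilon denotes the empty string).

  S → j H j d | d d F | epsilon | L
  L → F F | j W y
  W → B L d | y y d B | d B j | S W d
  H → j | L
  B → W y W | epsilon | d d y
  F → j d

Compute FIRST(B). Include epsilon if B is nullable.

{ d, j, y, epsilon }

From B → W y W: add FIRST(W) = { d, j, y }.
B → epsilon contributes epsilon.
B → d d y contributes {d}.
Union: FIRST(B) = { d, j, y, epsilon }.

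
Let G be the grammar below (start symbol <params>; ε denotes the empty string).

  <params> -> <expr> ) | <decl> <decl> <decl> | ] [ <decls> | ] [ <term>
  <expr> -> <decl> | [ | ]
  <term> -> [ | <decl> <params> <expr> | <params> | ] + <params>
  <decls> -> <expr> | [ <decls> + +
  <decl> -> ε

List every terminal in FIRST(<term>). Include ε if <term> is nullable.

<term> -> [ contributes {[}.
From <term> -> <decl> <params> <expr>: <decl>, <params>, <expr> nullable, take FIRST(<decl>) ∪ FIRST(<params>) ∪ FIRST(<expr>) = { ), [, ] }; also ε since the whole RHS is nullable.
From <term> -> <params>: add FIRST(<params>) = { ), [, ], ε } (including ε since <params> is nullable).
<term> -> ] + <params> contributes {]}.
Union: FIRST(<term>) = { ), [, ], ε }.

{ ), [, ], ε }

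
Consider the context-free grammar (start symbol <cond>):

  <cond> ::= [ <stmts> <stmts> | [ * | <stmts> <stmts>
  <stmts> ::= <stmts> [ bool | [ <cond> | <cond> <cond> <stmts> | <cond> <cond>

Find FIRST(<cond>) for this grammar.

<cond> ::= [ <stmts> <stmts> contributes {[}.
<cond> ::= [ * contributes {[}.
From <cond> ::= <stmts> <stmts>: add FIRST(<stmts>) = { [ }.
Union: FIRST(<cond>) = { [ }.

{ [ }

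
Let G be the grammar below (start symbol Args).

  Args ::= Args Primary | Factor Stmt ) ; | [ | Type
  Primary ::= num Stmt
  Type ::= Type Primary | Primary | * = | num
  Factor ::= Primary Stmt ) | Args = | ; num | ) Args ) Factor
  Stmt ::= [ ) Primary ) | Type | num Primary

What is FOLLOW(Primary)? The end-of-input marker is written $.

In Args ::= Args Primary: Primary is at the end, add FOLLOW(Args) = { $, ), =, num }.
In Type ::= Type Primary: Primary is at the end, add FOLLOW(Type) = { $, ), *, =, [, num }.
In Type ::= Primary: Primary is at the end, add FOLLOW(Type) = { $, ), *, =, [, num }.
In Factor ::= Primary Stmt ): add FIRST(Stmt )) = { *, [, num }.
In Stmt ::= [ ) Primary ): add FIRST()) = { ) }.
In Stmt ::= num Primary: Primary is at the end, add FOLLOW(Stmt) = { $, ), *, =, [, num }.
Union: FOLLOW(Primary) = { $, ), *, =, [, num }.

{ $, ), *, =, [, num }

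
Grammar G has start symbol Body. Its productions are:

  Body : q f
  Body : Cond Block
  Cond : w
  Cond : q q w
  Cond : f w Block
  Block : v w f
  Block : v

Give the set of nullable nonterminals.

{ } (none)

No nonterminal has an empty production or an RHS whose symbols are all nullable.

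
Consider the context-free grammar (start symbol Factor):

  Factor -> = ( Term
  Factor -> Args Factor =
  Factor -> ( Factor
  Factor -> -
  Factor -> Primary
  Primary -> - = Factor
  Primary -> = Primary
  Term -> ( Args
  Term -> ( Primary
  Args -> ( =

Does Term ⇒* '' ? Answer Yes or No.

No nonterminal in this grammar is nullable.
No production of Term has an RHS whose symbols are all nullable, so Term is not nullable.

No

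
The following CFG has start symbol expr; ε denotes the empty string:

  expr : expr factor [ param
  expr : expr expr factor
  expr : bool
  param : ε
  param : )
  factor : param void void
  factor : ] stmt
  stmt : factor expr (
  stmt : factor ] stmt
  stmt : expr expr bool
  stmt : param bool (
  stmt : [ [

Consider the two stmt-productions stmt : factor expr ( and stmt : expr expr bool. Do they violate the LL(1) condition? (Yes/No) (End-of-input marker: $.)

No

FIRST(factor expr () = { ), ], void } and FIRST(expr expr bool) = { bool }.
The FIRST sets are disjoint and neither alternative is nullable — no conflict.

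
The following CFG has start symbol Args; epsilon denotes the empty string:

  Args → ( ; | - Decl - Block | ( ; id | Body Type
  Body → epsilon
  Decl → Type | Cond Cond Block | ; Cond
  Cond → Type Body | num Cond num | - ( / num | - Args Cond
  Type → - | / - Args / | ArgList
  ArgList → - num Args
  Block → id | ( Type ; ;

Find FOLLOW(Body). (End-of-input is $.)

In Args → Body Type: add FIRST(Type) = { -, / }.
In Cond → Type Body: Body is at the end, add FOLLOW(Cond) = { (, -, /, id, num }.
Union: FOLLOW(Body) = { (, -, /, id, num }.

{ (, -, /, id, num }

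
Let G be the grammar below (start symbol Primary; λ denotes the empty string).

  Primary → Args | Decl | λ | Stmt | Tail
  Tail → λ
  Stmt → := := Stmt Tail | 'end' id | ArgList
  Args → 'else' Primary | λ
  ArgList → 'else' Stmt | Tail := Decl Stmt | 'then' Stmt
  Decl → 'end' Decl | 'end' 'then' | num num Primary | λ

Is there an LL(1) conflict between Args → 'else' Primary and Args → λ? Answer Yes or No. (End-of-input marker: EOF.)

Yes

FIRST('else' Primary) = { 'else' } and FIRST(λ) = { λ }.
The second alternative is nullable and FOLLOW(Args) = { EOF, 'else', 'end', 'then', := } shares 'else' with FIRST of the first — conflict.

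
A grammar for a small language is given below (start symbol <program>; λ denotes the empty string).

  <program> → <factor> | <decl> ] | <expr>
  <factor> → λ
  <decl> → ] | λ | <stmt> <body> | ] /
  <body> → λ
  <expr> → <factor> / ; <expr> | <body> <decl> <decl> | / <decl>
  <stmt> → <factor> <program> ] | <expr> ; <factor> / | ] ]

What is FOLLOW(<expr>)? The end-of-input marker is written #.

In <program> → <expr>: <expr> is at the end, add FOLLOW(<program>) = { #, ] }.
In <expr> → <factor> / ; <expr>: <expr> is at the end, add FOLLOW(<expr>) = { #, ;, ] }.
In <stmt> → <expr> ; <factor> /: add FIRST(; <factor> /) = { ; }.
Union: FOLLOW(<expr>) = { #, ;, ] }.

{ #, ;, ] }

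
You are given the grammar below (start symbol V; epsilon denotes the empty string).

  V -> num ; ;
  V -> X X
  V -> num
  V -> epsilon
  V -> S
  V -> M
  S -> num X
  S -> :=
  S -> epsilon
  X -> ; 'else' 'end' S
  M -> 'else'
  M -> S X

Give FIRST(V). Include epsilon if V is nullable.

V -> num ; ; contributes {num}.
From V -> X X: add FIRST(X) = { ; }.
V -> num contributes {num}.
V -> epsilon contributes epsilon.
From V -> S: add FIRST(S) = { :=, num, epsilon } (including epsilon since S is nullable).
From V -> M: add FIRST(M) = { 'else', :=, ;, num }.
Union: FIRST(V) = { 'else', :=, ;, num, epsilon }.

{ 'else', :=, ;, num, epsilon }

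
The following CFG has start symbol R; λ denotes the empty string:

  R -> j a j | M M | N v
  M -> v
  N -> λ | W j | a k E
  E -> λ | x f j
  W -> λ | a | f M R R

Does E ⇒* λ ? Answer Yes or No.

E has an λ-production, so E ⇒ λ.

Yes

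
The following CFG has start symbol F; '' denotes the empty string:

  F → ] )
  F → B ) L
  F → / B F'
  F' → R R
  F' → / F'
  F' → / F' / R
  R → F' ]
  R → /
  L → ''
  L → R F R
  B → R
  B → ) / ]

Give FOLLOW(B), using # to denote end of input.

In F → B ) L: add FIRST() L) = { ) }.
In F → / B F': add FIRST(F') = { / }.
Union: FOLLOW(B) = { ), / }.

{ ), / }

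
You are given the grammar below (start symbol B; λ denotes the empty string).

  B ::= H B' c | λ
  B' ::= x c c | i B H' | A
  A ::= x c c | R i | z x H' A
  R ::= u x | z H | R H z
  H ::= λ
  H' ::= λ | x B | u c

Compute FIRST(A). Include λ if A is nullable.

A ::= x c c contributes {x}.
From A ::= R i: add FIRST(R) = { u, z }.
A ::= z x H' A contributes {z}.
Union: FIRST(A) = { u, x, z }.

{ u, x, z }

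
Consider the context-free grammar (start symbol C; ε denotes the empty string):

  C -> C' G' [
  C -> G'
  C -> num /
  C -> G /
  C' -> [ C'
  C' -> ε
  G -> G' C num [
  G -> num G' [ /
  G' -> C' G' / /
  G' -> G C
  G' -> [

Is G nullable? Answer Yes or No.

Nullable nonterminals: C'.
No production of G has an RHS whose symbols are all nullable, so G is not nullable.

No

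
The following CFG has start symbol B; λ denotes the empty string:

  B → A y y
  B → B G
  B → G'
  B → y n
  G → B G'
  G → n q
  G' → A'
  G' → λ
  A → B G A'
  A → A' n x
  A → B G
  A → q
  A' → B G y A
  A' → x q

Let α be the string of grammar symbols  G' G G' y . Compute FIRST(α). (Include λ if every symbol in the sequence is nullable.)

{ n, q, x, y }

Add FIRST(G')\{λ} = { n, q, x, y }; G' is nullable, continue.
Add FIRST(G)\{λ} = { n, q, x, y }; G is nullable, continue.
Add FIRST(G')\{λ} = { n, q, x, y }; G' is nullable, continue.
y is a terminal; add {y} and stop.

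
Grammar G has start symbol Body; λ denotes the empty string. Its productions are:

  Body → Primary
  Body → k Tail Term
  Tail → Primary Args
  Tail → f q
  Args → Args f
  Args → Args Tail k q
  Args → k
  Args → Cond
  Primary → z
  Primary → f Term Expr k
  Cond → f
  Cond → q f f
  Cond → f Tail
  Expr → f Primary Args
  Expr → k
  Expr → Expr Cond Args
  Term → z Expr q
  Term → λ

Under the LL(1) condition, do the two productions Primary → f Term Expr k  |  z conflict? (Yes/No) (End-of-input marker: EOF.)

FIRST(f Term Expr k) = { f } and FIRST(z) = { z }.
The FIRST sets are disjoint and neither alternative is nullable — no conflict.

No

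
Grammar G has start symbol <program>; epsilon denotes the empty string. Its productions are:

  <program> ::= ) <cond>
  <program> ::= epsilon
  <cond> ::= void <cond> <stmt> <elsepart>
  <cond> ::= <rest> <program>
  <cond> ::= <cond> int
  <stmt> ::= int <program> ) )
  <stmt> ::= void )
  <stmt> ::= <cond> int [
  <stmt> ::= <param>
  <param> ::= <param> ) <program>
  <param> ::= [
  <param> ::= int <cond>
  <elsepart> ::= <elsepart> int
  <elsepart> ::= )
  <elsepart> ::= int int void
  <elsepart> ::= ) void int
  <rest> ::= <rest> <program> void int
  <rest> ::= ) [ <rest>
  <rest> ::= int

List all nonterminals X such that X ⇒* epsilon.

{ <program> }

Directly nullable (have an epsilon-production): <program>.
No other nonterminal has a production whose RHS symbols are all nullable.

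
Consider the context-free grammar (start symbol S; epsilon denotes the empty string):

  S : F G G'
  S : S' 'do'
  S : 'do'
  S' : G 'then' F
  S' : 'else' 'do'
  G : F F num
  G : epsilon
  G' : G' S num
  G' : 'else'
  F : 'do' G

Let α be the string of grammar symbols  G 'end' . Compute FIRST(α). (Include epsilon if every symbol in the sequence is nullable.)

Add FIRST(G)\{epsilon} = { 'do' }; G is nullable, continue.
'end' is a terminal; add {'end'} and stop.

{ 'do', 'end' }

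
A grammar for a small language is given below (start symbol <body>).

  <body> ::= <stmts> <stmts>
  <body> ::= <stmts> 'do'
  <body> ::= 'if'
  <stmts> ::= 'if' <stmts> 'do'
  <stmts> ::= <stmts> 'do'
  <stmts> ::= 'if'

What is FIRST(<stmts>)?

<stmts> ::= 'if' <stmts> 'do' contributes {'if'}.
From <stmts> ::= <stmts> 'do': add FIRST(<stmts>) = { 'if' }.
<stmts> ::= 'if' contributes {'if'}.
Union: FIRST(<stmts>) = { 'if' }.

{ 'if' }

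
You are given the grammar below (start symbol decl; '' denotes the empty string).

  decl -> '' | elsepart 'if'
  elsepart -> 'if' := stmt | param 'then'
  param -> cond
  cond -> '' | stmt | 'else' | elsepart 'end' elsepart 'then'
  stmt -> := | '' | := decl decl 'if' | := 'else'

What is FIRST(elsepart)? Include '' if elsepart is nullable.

{ 'else', 'if', 'then', := }

elsepart -> 'if' := stmt contributes {'if'}.
From elsepart -> param 'then': param nullable, take FIRST(param) ∪ {'then'} = { 'else', 'if', 'then', := }.
Union: FIRST(elsepart) = { 'else', 'if', 'then', := }.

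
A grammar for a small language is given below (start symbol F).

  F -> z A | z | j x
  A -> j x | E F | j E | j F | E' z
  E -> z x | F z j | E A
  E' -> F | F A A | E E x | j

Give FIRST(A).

A -> j x contributes {j}.
From A -> E F: add FIRST(E) = { j, z }.
A -> j E contributes {j}.
A -> j F contributes {j}.
From A -> E' z: add FIRST(E') = { j, z }.
Union: FIRST(A) = { j, z }.

{ j, z }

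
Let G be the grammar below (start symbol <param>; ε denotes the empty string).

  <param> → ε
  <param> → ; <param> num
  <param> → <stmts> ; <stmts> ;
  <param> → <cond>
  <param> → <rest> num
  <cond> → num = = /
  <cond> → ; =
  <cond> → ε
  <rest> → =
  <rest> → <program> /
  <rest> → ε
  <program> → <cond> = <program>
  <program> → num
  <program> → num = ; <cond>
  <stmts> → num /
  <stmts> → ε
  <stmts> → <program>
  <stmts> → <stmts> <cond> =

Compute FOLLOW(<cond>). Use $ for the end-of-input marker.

In <param> → <cond>: <cond> is at the end, add FOLLOW(<param>) = { $, num }.
In <program> → <cond> = <program>: add FIRST(= <program>) = { = }.
In <program> → num = ; <cond>: <cond> is at the end, add FOLLOW(<program>) = { /, ;, =, num }.
In <stmts> → <stmts> <cond> =: add FIRST(=) = { = }.
Union: FOLLOW(<cond>) = { $, /, ;, =, num }.

{ $, /, ;, =, num }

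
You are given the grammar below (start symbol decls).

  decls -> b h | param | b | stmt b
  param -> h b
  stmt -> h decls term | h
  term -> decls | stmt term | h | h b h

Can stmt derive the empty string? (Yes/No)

No nonterminal in this grammar is nullable.
No production of stmt has an RHS whose symbols are all nullable, so stmt is not nullable.

No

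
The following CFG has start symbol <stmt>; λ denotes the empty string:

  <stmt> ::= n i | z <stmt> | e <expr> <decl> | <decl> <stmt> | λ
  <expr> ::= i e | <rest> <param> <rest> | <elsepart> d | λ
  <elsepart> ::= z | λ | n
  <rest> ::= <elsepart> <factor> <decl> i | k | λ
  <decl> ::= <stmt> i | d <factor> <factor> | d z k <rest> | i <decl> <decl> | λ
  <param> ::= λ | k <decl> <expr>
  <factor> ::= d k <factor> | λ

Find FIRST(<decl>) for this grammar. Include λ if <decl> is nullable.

{ d, e, i, n, z, λ }

From <decl> ::= <stmt> i: <stmt> nullable, take FIRST(<stmt>) ∪ {i} = { d, e, i, n, z }.
<decl> ::= d <factor> <factor> contributes {d}.
<decl> ::= d z k <rest> contributes {d}.
<decl> ::= i <decl> <decl> contributes {i}.
<decl> ::= λ contributes λ.
Union: FIRST(<decl>) = { d, e, i, n, z, λ }.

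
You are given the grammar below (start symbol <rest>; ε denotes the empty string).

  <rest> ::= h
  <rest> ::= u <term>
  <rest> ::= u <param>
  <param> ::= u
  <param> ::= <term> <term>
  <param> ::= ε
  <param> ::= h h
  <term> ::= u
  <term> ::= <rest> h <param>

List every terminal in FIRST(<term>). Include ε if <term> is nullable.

<term> ::= u contributes {u}.
From <term> ::= <rest> h <param>: add FIRST(<rest>) = { h, u }.
Union: FIRST(<term>) = { h, u }.

{ h, u }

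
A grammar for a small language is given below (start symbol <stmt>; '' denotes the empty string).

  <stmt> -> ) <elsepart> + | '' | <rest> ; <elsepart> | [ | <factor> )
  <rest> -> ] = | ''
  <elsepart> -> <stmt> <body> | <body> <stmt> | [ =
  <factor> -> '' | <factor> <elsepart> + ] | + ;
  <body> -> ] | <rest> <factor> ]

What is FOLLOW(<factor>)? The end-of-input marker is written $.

{ ), +, ;, [, ] }

In <stmt> -> <factor> ): add FIRST()) = { ) }.
In <factor> -> <factor> <elsepart> + ]: add FIRST(<elsepart> + ]) = { ), +, ;, [, ] }.
In <body> -> <rest> <factor> ]: add FIRST(]) = { ] }.
Union: FOLLOW(<factor>) = { ), +, ;, [, ] }.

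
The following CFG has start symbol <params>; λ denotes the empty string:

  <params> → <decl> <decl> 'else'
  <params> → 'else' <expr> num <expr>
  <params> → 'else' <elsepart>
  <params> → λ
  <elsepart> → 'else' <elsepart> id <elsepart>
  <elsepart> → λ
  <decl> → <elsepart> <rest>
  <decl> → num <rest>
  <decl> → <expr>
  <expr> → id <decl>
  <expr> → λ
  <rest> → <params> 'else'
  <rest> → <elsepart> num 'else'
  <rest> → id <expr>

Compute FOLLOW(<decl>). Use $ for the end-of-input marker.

In <params> → <decl> <decl> 'else': add FIRST(<decl> 'else') = { 'else', id, num }.
In <params> → <decl> <decl> 'else': add FIRST('else') = { 'else' }.
In <expr> → id <decl>: <decl> is at the end, add FOLLOW(<expr>) = { $, 'else', id, num }.
Union: FOLLOW(<decl>) = { $, 'else', id, num }.

{ $, 'else', id, num }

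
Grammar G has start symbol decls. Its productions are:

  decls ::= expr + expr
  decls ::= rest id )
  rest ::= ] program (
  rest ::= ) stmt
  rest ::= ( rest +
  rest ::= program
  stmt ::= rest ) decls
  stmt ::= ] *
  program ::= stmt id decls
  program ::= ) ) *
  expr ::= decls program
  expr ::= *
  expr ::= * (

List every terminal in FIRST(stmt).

{ (, ), ] }

From stmt ::= rest ) decls: add FIRST(rest) = { (, ), ] }.
stmt ::= ] * contributes {]}.
Union: FIRST(stmt) = { (, ), ] }.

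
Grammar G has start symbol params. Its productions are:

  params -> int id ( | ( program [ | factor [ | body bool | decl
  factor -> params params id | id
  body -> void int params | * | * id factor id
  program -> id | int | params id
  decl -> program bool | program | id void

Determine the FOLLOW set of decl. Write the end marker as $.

{ $, (, *, bool, id, int, void }

In params -> decl: decl is at the end, add FOLLOW(params) = { $, (, *, bool, id, int, void }.
Union: FOLLOW(decl) = { $, (, *, bool, id, int, void }.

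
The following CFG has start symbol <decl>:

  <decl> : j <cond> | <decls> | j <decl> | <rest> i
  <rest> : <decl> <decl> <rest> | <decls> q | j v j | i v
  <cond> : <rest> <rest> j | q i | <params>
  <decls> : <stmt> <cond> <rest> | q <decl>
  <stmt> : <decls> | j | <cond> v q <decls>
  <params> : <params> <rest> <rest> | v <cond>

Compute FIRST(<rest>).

From <rest> : <decl> <decl> <rest>: add FIRST(<decl>) = { i, j, q, v }.
From <rest> : <decls> q: add FIRST(<decls>) = { i, j, q, v }.
<rest> : j v j contributes {j}.
<rest> : i v contributes {i}.
Union: FIRST(<rest>) = { i, j, q, v }.

{ i, j, q, v }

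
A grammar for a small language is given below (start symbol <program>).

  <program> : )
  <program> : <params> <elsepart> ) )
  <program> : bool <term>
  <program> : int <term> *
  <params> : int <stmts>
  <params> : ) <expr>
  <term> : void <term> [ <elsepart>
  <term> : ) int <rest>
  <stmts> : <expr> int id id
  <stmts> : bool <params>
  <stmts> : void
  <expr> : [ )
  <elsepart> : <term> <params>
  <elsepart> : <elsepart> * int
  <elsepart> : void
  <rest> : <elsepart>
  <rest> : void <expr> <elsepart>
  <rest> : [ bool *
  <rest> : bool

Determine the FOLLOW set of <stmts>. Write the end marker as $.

In <params> : int <stmts>: <stmts> is at the end, add FOLLOW(<params>) = { $, ), *, [, int, void }.
Union: FOLLOW(<stmts>) = { $, ), *, [, int, void }.

{ $, ), *, [, int, void }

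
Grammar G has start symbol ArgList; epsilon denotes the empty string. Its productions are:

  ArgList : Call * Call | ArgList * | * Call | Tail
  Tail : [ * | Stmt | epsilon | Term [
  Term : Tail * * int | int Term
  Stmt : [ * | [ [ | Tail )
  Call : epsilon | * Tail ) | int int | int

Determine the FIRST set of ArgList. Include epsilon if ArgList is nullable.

{ ), *, [, int, epsilon }

From ArgList : Call * Call: Call nullable, take FIRST(Call) ∪ {*} = { *, int }.
From ArgList : ArgList *: ArgList nullable, take FIRST(ArgList) ∪ {*} = { ), *, [, int }.
ArgList : * Call contributes {*}.
From ArgList : Tail: add FIRST(Tail) = { ), *, [, int, epsilon } (including epsilon since Tail is nullable).
Union: FIRST(ArgList) = { ), *, [, int, epsilon }.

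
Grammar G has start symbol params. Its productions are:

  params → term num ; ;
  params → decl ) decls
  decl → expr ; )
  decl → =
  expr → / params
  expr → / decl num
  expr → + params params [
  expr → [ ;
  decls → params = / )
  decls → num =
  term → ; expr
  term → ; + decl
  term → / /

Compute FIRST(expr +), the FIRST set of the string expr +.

{ +, /, [ }

Add FIRST(expr) = { +, /, [ }; expr is not nullable, stop.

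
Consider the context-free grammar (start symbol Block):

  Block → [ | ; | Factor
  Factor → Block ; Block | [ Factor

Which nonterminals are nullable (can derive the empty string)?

No nonterminal has an empty production or an RHS whose symbols are all nullable.

{ } (none)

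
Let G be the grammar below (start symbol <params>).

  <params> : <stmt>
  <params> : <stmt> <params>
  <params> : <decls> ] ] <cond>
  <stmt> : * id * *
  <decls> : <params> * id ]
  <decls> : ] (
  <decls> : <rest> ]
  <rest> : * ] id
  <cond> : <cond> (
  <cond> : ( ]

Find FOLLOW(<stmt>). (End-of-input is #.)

{ #, *, ] }

In <params> : <stmt>: <stmt> is at the end, add FOLLOW(<params>) = { #, * }.
In <params> : <stmt> <params>: add FIRST(<params>) = { *, ] }.
Union: FOLLOW(<stmt>) = { #, *, ] }.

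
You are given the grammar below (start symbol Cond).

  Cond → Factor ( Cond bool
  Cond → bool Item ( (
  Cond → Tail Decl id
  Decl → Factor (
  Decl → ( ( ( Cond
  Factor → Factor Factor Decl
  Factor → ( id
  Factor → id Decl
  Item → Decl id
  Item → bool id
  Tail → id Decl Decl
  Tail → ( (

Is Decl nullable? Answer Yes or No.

No nonterminal in this grammar is nullable.
No production of Decl has an RHS whose symbols are all nullable, so Decl is not nullable.

No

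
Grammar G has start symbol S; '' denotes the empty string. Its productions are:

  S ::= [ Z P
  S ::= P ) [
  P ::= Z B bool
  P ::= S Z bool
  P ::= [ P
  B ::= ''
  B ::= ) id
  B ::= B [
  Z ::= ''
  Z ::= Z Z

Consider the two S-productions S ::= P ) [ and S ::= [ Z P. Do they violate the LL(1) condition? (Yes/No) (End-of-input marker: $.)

Yes

FIRST(P ) [) = { ), [, bool } and FIRST([ Z P) = { [ }.
Both contain [, so the two alternatives are not disjoint — LL(1) conflict.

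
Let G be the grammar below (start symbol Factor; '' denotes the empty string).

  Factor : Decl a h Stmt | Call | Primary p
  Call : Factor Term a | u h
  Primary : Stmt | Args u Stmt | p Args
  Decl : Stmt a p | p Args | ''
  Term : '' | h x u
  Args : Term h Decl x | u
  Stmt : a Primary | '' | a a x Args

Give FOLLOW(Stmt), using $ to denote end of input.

{ $, a, h, p }

In Factor : Decl a h Stmt: Stmt is at the end, add FOLLOW(Factor) = { $, a, h }.
In Primary : Stmt: Stmt is at the end, add FOLLOW(Primary) = { $, a, h, p }.
In Primary : Args u Stmt: Stmt is at the end, add FOLLOW(Primary) = { $, a, h, p }.
In Decl : Stmt a p: add FIRST(a p) = { a }.
Union: FOLLOW(Stmt) = { $, a, h, p }.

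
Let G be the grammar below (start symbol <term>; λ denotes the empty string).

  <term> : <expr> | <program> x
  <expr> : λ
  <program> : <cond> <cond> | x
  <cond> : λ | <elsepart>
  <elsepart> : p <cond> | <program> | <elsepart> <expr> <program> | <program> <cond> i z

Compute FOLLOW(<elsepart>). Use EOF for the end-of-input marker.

In <cond> : <elsepart>: <elsepart> is at the end, add FOLLOW(<cond>) = { i, p, x }.
In <elsepart> : <elsepart> <expr> <program>: add FIRST(<expr> <program>)\{λ} = { i, p, x }.
  Since <expr> <program> is nullable, also add FOLLOW(<elsepart>) = { i, p, x }.
Union: FOLLOW(<elsepart>) = { i, p, x }.

{ i, p, x }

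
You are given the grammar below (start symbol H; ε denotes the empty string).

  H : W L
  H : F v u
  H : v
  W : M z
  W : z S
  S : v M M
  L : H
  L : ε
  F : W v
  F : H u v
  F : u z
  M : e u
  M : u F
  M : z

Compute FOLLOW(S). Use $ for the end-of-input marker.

In W : z S: S is at the end, add FOLLOW(W) = { $, e, u, v, z }.
Union: FOLLOW(S) = { $, e, u, v, z }.

{ $, e, u, v, z }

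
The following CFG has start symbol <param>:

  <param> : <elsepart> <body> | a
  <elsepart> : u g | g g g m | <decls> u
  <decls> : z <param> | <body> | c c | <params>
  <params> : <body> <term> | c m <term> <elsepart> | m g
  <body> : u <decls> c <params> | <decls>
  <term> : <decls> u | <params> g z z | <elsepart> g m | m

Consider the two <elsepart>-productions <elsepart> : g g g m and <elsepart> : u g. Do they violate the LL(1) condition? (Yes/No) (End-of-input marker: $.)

No

FIRST(g g g m) = { g } and FIRST(u g) = { u }.
The FIRST sets are disjoint and neither alternative is nullable — no conflict.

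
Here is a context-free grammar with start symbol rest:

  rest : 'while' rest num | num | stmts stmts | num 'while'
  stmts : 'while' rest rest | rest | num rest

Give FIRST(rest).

rest : 'while' rest num contributes {'while'}.
rest : num contributes {num}.
From rest : stmts stmts: add FIRST(stmts) = { 'while', num }.
rest : num 'while' contributes {num}.
Union: FIRST(rest) = { 'while', num }.

{ 'while', num }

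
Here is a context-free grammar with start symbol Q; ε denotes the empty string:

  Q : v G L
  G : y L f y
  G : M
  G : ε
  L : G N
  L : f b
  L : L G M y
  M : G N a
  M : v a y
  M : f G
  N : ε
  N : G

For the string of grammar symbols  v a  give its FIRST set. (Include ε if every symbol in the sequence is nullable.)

v is a terminal; add {v} and stop.

{ v }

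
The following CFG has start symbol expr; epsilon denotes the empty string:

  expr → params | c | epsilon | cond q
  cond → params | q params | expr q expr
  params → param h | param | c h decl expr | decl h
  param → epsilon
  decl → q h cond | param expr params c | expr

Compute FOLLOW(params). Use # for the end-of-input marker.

{ #, c, h, q }

In expr → params: params is at the end, add FOLLOW(expr) = { #, c, h, q }.
In cond → params: params is at the end, add FOLLOW(cond) = { #, c, h, q }.
In cond → q params: params is at the end, add FOLLOW(cond) = { #, c, h, q }.
In decl → param expr params c: add FIRST(c) = { c }.
Union: FOLLOW(params) = { #, c, h, q }.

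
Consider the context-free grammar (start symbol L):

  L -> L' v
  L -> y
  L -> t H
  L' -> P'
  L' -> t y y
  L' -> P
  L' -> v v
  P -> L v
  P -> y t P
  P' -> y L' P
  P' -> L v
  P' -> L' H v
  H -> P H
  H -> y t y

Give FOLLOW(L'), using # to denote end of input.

In L -> L' v: add FIRST(v) = { v }.
In P' -> y L' P: add FIRST(P) = { t, v, y }.
In P' -> L' H v: add FIRST(H v) = { t, v, y }.
Union: FOLLOW(L') = { t, v, y }.

{ t, v, y }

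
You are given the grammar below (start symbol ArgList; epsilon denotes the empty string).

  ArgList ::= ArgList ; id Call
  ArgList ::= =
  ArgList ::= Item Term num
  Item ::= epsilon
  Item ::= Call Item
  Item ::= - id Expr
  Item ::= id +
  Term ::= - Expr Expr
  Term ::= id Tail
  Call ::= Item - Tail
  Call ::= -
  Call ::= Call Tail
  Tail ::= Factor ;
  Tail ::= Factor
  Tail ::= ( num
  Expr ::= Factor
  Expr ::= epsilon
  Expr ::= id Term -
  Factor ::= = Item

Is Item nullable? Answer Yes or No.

Yes

Item has an epsilon-production, so Item ⇒ epsilon.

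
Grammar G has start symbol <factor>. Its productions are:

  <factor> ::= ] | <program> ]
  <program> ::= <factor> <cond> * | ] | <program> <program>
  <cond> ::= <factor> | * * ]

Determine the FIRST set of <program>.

{ ] }

From <program> ::= <factor> <cond> *: add FIRST(<factor>) = { ] }.
<program> ::= ] contributes {]}.
From <program> ::= <program> <program>: add FIRST(<program>) = { ] }.
Union: FIRST(<program>) = { ] }.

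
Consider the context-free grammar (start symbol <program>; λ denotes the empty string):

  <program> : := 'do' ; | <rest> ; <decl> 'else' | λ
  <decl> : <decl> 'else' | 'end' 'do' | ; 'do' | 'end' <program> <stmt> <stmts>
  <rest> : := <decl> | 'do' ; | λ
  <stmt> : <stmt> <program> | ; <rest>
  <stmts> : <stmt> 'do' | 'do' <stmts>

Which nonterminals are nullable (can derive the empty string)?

{ <program>, <rest> }

Directly nullable (have an λ-production): <program>, <rest>.
No other nonterminal has a production whose RHS symbols are all nullable.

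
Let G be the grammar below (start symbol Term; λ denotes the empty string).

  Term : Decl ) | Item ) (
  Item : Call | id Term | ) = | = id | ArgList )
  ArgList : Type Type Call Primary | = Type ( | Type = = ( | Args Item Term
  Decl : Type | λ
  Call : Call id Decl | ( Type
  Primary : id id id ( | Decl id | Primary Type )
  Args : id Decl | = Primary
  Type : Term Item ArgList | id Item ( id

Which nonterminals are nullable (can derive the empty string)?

{ Decl }

Directly nullable (have an λ-production): Decl.
No other nonterminal has a production whose RHS symbols are all nullable.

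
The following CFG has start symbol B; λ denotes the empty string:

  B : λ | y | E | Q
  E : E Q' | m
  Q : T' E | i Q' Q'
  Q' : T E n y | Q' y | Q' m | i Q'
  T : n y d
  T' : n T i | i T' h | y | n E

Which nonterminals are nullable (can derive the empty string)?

Directly nullable (have an λ-production): B.
No other nonterminal has a production whose RHS symbols are all nullable.

{ B }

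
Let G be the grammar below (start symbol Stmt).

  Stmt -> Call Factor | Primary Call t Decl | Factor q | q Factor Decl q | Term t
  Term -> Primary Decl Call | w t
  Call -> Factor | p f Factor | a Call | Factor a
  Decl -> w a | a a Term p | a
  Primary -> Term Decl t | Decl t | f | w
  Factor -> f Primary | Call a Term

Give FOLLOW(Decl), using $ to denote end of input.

In Stmt -> Primary Call t Decl: Decl is at the end, add FOLLOW(Stmt) = { $ }.
In Stmt -> q Factor Decl q: add FIRST(q) = { q }.
In Term -> Primary Decl Call: add FIRST(Call) = { a, f, p }.
In Primary -> Term Decl t: add FIRST(t) = { t }.
In Primary -> Decl t: add FIRST(t) = { t }.
Union: FOLLOW(Decl) = { $, a, f, p, q, t }.

{ $, a, f, p, q, t }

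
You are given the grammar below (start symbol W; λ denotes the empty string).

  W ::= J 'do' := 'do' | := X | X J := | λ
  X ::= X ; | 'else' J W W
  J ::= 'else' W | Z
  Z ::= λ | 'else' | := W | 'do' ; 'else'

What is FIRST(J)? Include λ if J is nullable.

{ 'do', 'else', :=, λ }

J ::= 'else' W contributes {'else'}.
From J ::= Z: add FIRST(Z) = { 'do', 'else', :=, λ } (including λ since Z is nullable).
Union: FIRST(J) = { 'do', 'else', :=, λ }.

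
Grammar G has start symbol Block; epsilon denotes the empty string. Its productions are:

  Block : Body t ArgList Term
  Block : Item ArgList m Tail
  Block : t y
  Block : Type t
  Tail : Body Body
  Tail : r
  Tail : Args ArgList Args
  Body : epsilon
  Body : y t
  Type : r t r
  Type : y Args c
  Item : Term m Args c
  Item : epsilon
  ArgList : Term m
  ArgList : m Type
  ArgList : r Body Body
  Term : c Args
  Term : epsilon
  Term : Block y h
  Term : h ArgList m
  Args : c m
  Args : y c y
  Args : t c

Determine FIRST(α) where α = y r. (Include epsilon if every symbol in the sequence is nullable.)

y is a terminal; add {y} and stop.

{ y }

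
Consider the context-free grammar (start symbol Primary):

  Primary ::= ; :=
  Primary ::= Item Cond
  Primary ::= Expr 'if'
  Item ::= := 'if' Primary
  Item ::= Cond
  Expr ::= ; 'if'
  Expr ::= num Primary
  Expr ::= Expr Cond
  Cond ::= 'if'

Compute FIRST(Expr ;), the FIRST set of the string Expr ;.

Add FIRST(Expr) = { ;, num }; Expr is not nullable, stop.

{ ;, num }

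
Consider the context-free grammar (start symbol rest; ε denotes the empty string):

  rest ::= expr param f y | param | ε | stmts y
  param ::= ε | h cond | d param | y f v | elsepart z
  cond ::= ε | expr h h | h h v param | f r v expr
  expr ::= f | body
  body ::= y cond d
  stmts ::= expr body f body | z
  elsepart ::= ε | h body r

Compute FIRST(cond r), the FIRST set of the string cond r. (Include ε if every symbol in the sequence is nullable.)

{ f, h, r, y }

Add FIRST(cond)\{ε} = { f, h, y }; cond is nullable, continue.
r is a terminal; add {r} and stop.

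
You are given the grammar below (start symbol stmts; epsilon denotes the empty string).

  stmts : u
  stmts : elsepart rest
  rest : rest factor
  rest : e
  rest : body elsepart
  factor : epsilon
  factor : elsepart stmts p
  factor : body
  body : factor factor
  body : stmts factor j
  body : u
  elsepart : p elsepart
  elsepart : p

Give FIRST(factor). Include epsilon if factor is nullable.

{ p, u, epsilon }

factor : epsilon contributes epsilon.
From factor : elsepart stmts p: add FIRST(elsepart) = { p }.
From factor : body: add FIRST(body) = { p, u, epsilon } (including epsilon since body is nullable).
Union: FIRST(factor) = { p, u, epsilon }.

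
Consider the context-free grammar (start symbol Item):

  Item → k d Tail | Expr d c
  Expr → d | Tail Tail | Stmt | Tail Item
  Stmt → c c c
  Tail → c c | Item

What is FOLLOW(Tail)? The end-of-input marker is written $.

{ $, c, d, k }

In Item → k d Tail: Tail is at the end, add FOLLOW(Item) = { $, c, d, k }.
In Expr → Tail Tail: add FIRST(Tail) = { c, d, k }.
In Expr → Tail Tail: Tail is at the end, add FOLLOW(Expr) = { d }.
In Expr → Tail Item: add FIRST(Item) = { c, d, k }.
Union: FOLLOW(Tail) = { $, c, d, k }.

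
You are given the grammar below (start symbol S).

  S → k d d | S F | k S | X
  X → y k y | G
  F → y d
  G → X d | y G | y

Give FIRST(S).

{ k, y }

S → k d d contributes {k}.
From S → S F: add FIRST(S) = { k, y }.
S → k S contributes {k}.
From S → X: add FIRST(X) = { y }.
Union: FIRST(S) = { k, y }.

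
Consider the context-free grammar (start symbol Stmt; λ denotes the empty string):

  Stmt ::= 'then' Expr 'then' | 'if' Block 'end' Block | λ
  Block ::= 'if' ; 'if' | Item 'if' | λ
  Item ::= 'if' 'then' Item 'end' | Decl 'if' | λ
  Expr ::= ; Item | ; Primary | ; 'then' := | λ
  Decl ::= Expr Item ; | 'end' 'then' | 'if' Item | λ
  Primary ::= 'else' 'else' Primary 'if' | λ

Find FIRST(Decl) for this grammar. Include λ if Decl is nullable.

{ 'end', 'if', ;, λ }

From Decl ::= Expr Item ;: Expr, Item nullable, take FIRST(Expr) ∪ FIRST(Item) ∪ {;} = { 'end', 'if', ; }.
Decl ::= 'end' 'then' contributes {'end'}.
Decl ::= 'if' Item contributes {'if'}.
Decl ::= λ contributes λ.
Union: FIRST(Decl) = { 'end', 'if', ;, λ }.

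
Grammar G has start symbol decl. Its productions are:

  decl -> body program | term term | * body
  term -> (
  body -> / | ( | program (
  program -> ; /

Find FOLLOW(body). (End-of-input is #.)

In decl -> body program: add FIRST(program) = { ; }.
In decl -> * body: body is at the end, add FOLLOW(decl) = { # }.
Union: FOLLOW(body) = { #, ; }.

{ #, ; }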